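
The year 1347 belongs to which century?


Century = (year - 1) // 100 + 1
= (1347 - 1) // 100 + 1
= 1346 // 100 + 1
= 13 + 1

14th century


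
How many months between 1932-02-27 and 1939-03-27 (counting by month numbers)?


From February 1932 to March 1939
7 years * 12 = 84 months, plus 1 month = 85

85 months


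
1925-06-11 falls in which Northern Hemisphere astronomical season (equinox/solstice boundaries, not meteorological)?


Date: June 11
Astronomical Spring (approx.; exact equinox/solstice day varies by year): March 20 to June 20
June 11 falls within the Spring window

Spring


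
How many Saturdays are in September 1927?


September 1927 has 30 days
Anchor: Jan 1, 1927. With p = 1927 - 1 = 1926: (p + p//4 - p//100 + p//400) mod 7 = (1926 + 481 - 19 + 4) mod 7 = 2392 mod 7 = 5 -> Saturday (Mon=0 ... Sun=6)
Days before September (Jan-Aug): 243; September 1 index = (5 + 243) mod 7 = 3 -> Thursday
First Saturday is September 3
Saturdays: 3, 10, 17, 24

4 Saturdays


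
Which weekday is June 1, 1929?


Target: June 1, 1929
Anchor: Jan 1, 1929. With p = 1929 - 1 = 1928: (p + p//4 - p//100 + p//400) mod 7 = (1928 + 482 - 19 + 4) mod 7 = 2395 mod 7 = 1 -> Tuesday (Mon=0 ... Sun=6)
Days before June (Jan-May): 151 days
Weekday index = (1 + 151) mod 7 = 5

Saturday


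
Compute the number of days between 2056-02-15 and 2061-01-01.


From 2056-02-15 to 2061-01-01
2056-02-15: days before February = 31; day of year = 31 + 15 = 46
2061-01-01: day of year = 1
Rest of 2056: 366 - 46 = 320
Full years 2057 (365), 2058 (365), 2059 (365), 2060 (366): 1461
Total = 320 + 1461 + 1 = 1782

1782 days


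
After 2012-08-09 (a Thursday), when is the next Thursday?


Current: Thursday
Target: Thursday
Days ahead: 7

Next Thursday: 2012-08-16


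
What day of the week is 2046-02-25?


Date: February 25, 2046
Anchor: Jan 1, 2046. With p = 2046 - 1 = 2045: (p + p//4 - p//100 + p//400) mod 7 = (2045 + 511 - 20 + 5) mod 7 = 2541 mod 7 = 0 -> Monday (Mon=0 ... Sun=6)
Days before February (Jan): 31; offset = 31 + 25 - 1 = 55
Weekday index = (0 + 55) mod 7 = 6

Day of the week: Sunday


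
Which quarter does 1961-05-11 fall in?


Month: May (month 5)
Q1: Jan-Mar, Q2: Apr-Jun, Q3: Jul-Sep, Q4: Oct-Dec

Q2


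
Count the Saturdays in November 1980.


November 1980 has 30 days
Anchor: Jan 1, 1980. With p = 1980 - 1 = 1979: (p + p//4 - p//100 + p//400) mod 7 = (1979 + 494 - 19 + 4) mod 7 = 2458 mod 7 = 1 -> Tuesday (Mon=0 ... Sun=6)
Days before November (Jan-Oct): 305; November 1 index = (1 + 305) mod 7 = 5 -> Saturday
First Saturday is November 1
Saturdays: 1, 8, 15, 22, 29

5 Saturdays


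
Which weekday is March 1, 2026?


Target: March 1, 2026
Anchor: Jan 1, 2026. With p = 2026 - 1 = 2025: (p + p//4 - p//100 + p//400) mod 7 = (2025 + 506 - 20 + 5) mod 7 = 2516 mod 7 = 3 -> Thursday (Mon=0 ... Sun=6)
Days before March (Jan-Feb): 59 days
Weekday index = (3 + 59) mod 7 = 6

Sunday


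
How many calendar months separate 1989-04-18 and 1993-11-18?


From April 1989 to November 1993
4 years * 12 = 48 months, plus 7 months = 55

55 months


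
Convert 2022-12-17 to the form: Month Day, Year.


ISO 2022-12-17 parses as year=2022, month=12, day=17
Month 12 -> December

December 17, 2022


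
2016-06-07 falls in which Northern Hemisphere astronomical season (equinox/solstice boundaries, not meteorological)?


Date: June 7
Astronomical Spring (approx.; exact equinox/solstice day varies by year): March 20 to June 20
June 7 falls within the Spring window

Spring


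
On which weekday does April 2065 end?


April 2065 has 30 days
Anchor: Jan 1, 2065. With p = 2065 - 1 = 2064: (p + p//4 - p//100 + p//400) mod 7 = (2064 + 516 - 20 + 5) mod 7 = 2565 mod 7 = 3 -> Thursday (Mon=0 ... Sun=6)
Days before April (Jan-Mar): 90; April 1 index = (3 + 90) mod 7 = 2 -> Wednesday
Last day offset: 30 - 1 = 29 days
Weekday index = (2 + 29) mod 7 = 3

Thursday, April 30


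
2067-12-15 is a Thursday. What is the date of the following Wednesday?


Current: Thursday
Target: Wednesday
Days ahead: 6

Next Wednesday: 2067-12-21


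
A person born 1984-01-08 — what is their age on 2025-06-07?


Birth: 1984-01-08
Reference: 2025-06-07
Year difference: 2025 - 1984 = 41

41 years old


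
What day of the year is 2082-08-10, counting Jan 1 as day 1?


Date: August 10, 2082
Days in months 1 through 7: 212
Plus 10 days in August

Day of year: 222


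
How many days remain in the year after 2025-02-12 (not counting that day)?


Day of year: 43 of 365
Remaining = 365 - 43

322 days


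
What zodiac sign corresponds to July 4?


Date: July 4
Conventional tropical zodiac dates: Cancer from June 21 onward; Leo starts July 23
July 4 falls within the Cancer range

Cancer


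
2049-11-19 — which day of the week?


Date: November 19, 2049
Anchor: Jan 1, 2049. With p = 2049 - 1 = 2048: (p + p//4 - p//100 + p//400) mod 7 = (2048 + 512 - 20 + 5) mod 7 = 2545 mod 7 = 4 -> Friday (Mon=0 ... Sun=6)
Days before November (Jan-Oct): 304; offset = 304 + 19 - 1 = 322
Weekday index = (4 + 322) mod 7 = 4

Day of the week: Friday


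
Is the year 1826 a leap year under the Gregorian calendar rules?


Gregorian leap year rule: divisible by 4, but not by 100, unless also by 400.
1826 is not divisible by 4 -> not a leap year

No


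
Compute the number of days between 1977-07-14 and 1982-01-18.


From 1977-07-14 to 1982-01-18
1977-07-14: days before July = 31 + 28 + 31 + 30 + 31 + 30 = 181 (1977 is not a leap year); day of year = 181 + 14 = 195
1982-01-18: day of year = 18
Rest of 1977: 365 - 195 = 170
Full years 1978 (365), 1979 (365), 1980 (366), 1981 (365): 1461
Total = 170 + 1461 + 18 = 1649

1649 days


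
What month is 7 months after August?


August is month 8
8 + 7 = 15; wrap: 15 - 12 = 3

March


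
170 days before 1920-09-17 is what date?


Start: 1920-09-17, subtract 170 days
Back 17 days from September 17 reaches August 31, 1920 -> 153 left
August 1920 has 31 days -> back to July 31, 1920 -> 122 left
July 1920 has 31 days -> back to June 30, 1920 -> 91 left
June 1920 has 30 days -> back to May 31, 1920 -> 61 left
May 1920 has 31 days -> back to April 30, 1920 -> 30 left
April 1920 has 30 days -> back to March 31, 1920 -> 0 left
March 1920: 31 - 0 = 31 -> lands on March 31

Result: 1920-03-31


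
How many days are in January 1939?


January 1939

31 days


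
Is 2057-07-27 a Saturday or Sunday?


Anchor: Jan 1, 2057. With p = 2057 - 1 = 2056: (p + p//4 - p//100 + p//400) mod 7 = (2056 + 514 - 20 + 5) mod 7 = 2555 mod 7 = 0 -> Monday (Mon=0 ... Sun=6)
Day of year: 208; offset = 207
Weekday index = (0 + 207) mod 7 = 4 -> Friday
Weekend days: Saturday, Sunday

No


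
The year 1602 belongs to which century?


Century = (year - 1) // 100 + 1
= (1602 - 1) // 100 + 1
= 1601 // 100 + 1
= 16 + 1

17th century


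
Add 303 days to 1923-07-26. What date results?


Start: 1923-07-26, add 303 days
July 1923 has 31 days: 31 - 26 = 5 days to July 31 -> 298 left
August 1923 has 31 days -> 267 left
September 1923 has 30 days -> 237 left
October 1923 has 31 days -> 206 left
November 1923 has 30 days -> 176 left
December 1923 has 31 days -> 145 left
January 1924 has 31 days -> 114 left
February 1924 has 29 days -> 85 left
March 1924 has 31 days -> 54 left
April 1924 has 30 days -> 24 left
May 1924: 24 <= 31 -> lands on May 24

Result: 1924-05-24


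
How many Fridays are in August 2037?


August 2037 has 31 days
Anchor: Jan 1, 2037. With p = 2037 - 1 = 2036: (p + p//4 - p//100 + p//400) mod 7 = (2036 + 509 - 20 + 5) mod 7 = 2530 mod 7 = 3 -> Thursday (Mon=0 ... Sun=6)
Days before August (Jan-Jul): 212; August 1 index = (3 + 212) mod 7 = 5 -> Saturday
First Friday is August 7
Fridays: 7, 14, 21, 28

4 Fridays


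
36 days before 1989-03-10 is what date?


Start: 1989-03-10, subtract 36 days
Back 10 days from March 10 reaches February 28, 1989 -> 26 left
February 1989: 28 - 26 = 2 -> lands on February 2

Result: 1989-02-02


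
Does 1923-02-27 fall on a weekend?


Anchor: Jan 1, 1923. With p = 1923 - 1 = 1922: (p + p//4 - p//100 + p//400) mod 7 = (1922 + 480 - 19 + 4) mod 7 = 2387 mod 7 = 0 -> Monday (Mon=0 ... Sun=6)
Day of year: 58; offset = 57
Weekday index = (0 + 57) mod 7 = 1 -> Tuesday
Weekend days: Saturday, Sunday

No


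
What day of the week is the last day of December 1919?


December 1919 has 31 days
Anchor: Jan 1, 1919. With p = 1919 - 1 = 1918: (p + p//4 - p//100 + p//400) mod 7 = (1918 + 479 - 19 + 4) mod 7 = 2382 mod 7 = 2 -> Wednesday (Mon=0 ... Sun=6)
Days before December (Jan-Nov): 334; December 1 index = (2 + 334) mod 7 = 0 -> Monday
Last day offset: 31 - 1 = 30 days
Weekday index = (0 + 30) mod 7 = 2

Wednesday, December 31


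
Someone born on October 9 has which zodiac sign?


Date: October 9
Conventional tropical zodiac dates: Libra from September 23 onward; Scorpio starts October 23
October 9 falls within the Libra range

Libra


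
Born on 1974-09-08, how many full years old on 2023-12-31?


Birth: 1974-09-08
Reference: 2023-12-31
Year difference: 2023 - 1974 = 49

49 years old


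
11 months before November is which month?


November is month 11
11 - 11 = 0; wrap: 0 + 12 = 12

December


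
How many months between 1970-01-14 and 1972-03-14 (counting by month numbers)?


From January 1970 to March 1972
2 years * 12 = 24 months, plus 2 months = 26

26 months


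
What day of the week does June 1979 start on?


Target: June 1, 1979
Anchor: Jan 1, 1979. With p = 1979 - 1 = 1978: (p + p//4 - p//100 + p//400) mod 7 = (1978 + 494 - 19 + 4) mod 7 = 2457 mod 7 = 0 -> Monday (Mon=0 ... Sun=6)
Days before June (Jan-May): 151 days
Weekday index = (0 + 151) mod 7 = 4

Friday


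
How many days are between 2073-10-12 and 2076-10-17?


From 2073-10-12 to 2076-10-17
2073-10-12: days before October = 31 + 28 + 31 + 30 + 31 + 30 + 31 + 31 + 30 = 273 (2073 is not a leap year); day of year = 273 + 12 = 285
2076-10-17: days before October = 31 + 29 + 31 + 30 + 31 + 30 + 31 + 31 + 30 = 274 (2076 is a leap year); day of year = 274 + 17 = 291
Rest of 2073: 365 - 285 = 80
Full years 2074 (365), 2075 (365): 730
Total = 80 + 730 + 291 = 1101

1101 days


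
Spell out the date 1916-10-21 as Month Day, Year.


ISO 1916-10-21 parses as year=1916, month=10, day=21
Month 10 -> October

October 21, 1916


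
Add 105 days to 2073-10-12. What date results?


Start: 2073-10-12, add 105 days
October 2073 has 31 days: 31 - 12 = 19 days to October 31 -> 86 left
November 2073 has 30 days -> 56 left
December 2073 has 31 days -> 25 left
January 2074: 25 <= 31 -> lands on January 25

Result: 2074-01-25


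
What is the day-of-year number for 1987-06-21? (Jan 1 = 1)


Date: June 21, 1987
Days in months 1 through 5: 151
Plus 21 days in June

Day of year: 172


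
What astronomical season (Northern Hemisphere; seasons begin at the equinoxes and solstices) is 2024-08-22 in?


Date: August 22
Astronomical Summer (approx.; exact equinox/solstice day varies by year): June 21 to September 21
August 22 falls within the Summer window

Summer


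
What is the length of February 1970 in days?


February 1970 (leap year: no)

28 days


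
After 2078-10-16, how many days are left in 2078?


Day of year: 289 of 365
Remaining = 365 - 289

76 days


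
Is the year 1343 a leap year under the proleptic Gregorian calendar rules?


Gregorian leap year rule: divisible by 4, but not by 100, unless also by 400.
1343 is not divisible by 4 -> not a leap year

No


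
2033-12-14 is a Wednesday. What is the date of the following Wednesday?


Current: Wednesday
Target: Wednesday
Days ahead: 7

Next Wednesday: 2033-12-21


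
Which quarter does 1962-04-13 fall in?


Month: April (month 4)
Q1: Jan-Mar, Q2: Apr-Jun, Q3: Jul-Sep, Q4: Oct-Dec

Q2


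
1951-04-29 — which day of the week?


Date: April 29, 1951
Anchor: Jan 1, 1951. With p = 1951 - 1 = 1950: (p + p//4 - p//100 + p//400) mod 7 = (1950 + 487 - 19 + 4) mod 7 = 2422 mod 7 = 0 -> Monday (Mon=0 ... Sun=6)
Days before April (Jan-Mar): 90; offset = 90 + 29 - 1 = 118
Weekday index = (0 + 118) mod 7 = 6

Day of the week: Sunday


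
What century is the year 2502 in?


Century = (year - 1) // 100 + 1
= (2502 - 1) // 100 + 1
= 2501 // 100 + 1
= 25 + 1

26th century


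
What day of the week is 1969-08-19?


Date: August 19, 1969
Anchor: Jan 1, 1969. With p = 1969 - 1 = 1968: (p + p//4 - p//100 + p//400) mod 7 = (1968 + 492 - 19 + 4) mod 7 = 2445 mod 7 = 2 -> Wednesday (Mon=0 ... Sun=6)
Days before August (Jan-Jul): 212; offset = 212 + 19 - 1 = 230
Weekday index = (2 + 230) mod 7 = 1

Day of the week: Tuesday


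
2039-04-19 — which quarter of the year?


Month: April (month 4)
Q1: Jan-Mar, Q2: Apr-Jun, Q3: Jul-Sep, Q4: Oct-Dec

Q2


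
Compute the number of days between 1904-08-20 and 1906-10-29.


From 1904-08-20 to 1906-10-29
1904-08-20: days before August = 31 + 29 + 31 + 30 + 31 + 30 + 31 = 213 (1904 is a leap year); day of year = 213 + 20 = 233
1906-10-29: days before October = 31 + 28 + 31 + 30 + 31 + 30 + 31 + 31 + 30 = 273 (1906 is not a leap year); day of year = 273 + 29 = 302
Rest of 1904: 366 - 233 = 133
Full years 1905 (365): 365
Total = 133 + 365 + 302 = 800

800 days


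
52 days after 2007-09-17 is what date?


Start: 2007-09-17, add 52 days
September 2007 has 30 days: 30 - 17 = 13 days to September 30 -> 39 left
October 2007 has 31 days -> 8 left
November 2007: 8 <= 30 -> lands on November 8

Result: 2007-11-08


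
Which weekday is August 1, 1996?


Target: August 1, 1996
Anchor: Jan 1, 1996. With p = 1996 - 1 = 1995: (p + p//4 - p//100 + p//400) mod 7 = (1995 + 498 - 19 + 4) mod 7 = 2478 mod 7 = 0 -> Monday (Mon=0 ... Sun=6)
Days before August (Jan-Jul): 213 days
Weekday index = (0 + 213) mod 7 = 3

Thursday


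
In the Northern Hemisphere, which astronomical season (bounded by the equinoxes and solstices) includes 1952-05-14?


Date: May 14
Astronomical Spring (approx.; exact equinox/solstice day varies by year): March 20 to June 20
May 14 falls within the Spring window

Spring


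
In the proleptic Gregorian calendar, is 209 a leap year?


Gregorian leap year rule: divisible by 4, but not by 100, unless also by 400.
209 is not divisible by 4 -> not a leap year

No


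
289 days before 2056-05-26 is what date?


Start: 2056-05-26, subtract 289 days
Back 26 days from May 26 reaches April 30, 2056 -> 263 left
April 2056 has 30 days -> back to March 31, 2056 -> 233 left
March 2056 has 31 days -> back to February 29, 2056 -> 202 left
February 2056 has 29 days -> back to January 31, 2056 -> 173 left
January 2056 has 31 days -> back to December 31, 2055 -> 142 left
December 2055 has 31 days -> back to November 30, 2055 -> 111 left
November 2055 has 30 days -> back to October 31, 2055 -> 81 left
October 2055 has 31 days -> back to September 30, 2055 -> 50 left
September 2055 has 30 days -> back to August 31, 2055 -> 20 left
August 2055: 31 - 20 = 11 -> lands on August 11

Result: 2055-08-11


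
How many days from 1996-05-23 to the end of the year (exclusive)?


Day of year: 144 of 366
Remaining = 366 - 144

222 days


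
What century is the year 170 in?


Century = (year - 1) // 100 + 1
= (170 - 1) // 100 + 1
= 169 // 100 + 1
= 1 + 1

2nd century


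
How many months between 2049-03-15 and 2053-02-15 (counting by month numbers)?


From March 2049 to February 2053
4 years * 12 = 48 months, minus 1 month = 47

47 months


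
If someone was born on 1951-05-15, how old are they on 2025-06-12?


Birth: 1951-05-15
Reference: 2025-06-12
Year difference: 2025 - 1951 = 74

74 years old


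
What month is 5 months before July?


July is month 7
7 - 5 = 2

February


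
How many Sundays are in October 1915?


October 1915 has 31 days
Anchor: Jan 1, 1915. With p = 1915 - 1 = 1914: (p + p//4 - p//100 + p//400) mod 7 = (1914 + 478 - 19 + 4) mod 7 = 2377 mod 7 = 4 -> Friday (Mon=0 ... Sun=6)
Days before October (Jan-Sep): 273; October 1 index = (4 + 273) mod 7 = 4 -> Friday
First Sunday is October 3
Sundays: 3, 10, 17, 24, 31

5 Sundays


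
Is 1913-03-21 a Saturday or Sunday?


Anchor: Jan 1, 1913. With p = 1913 - 1 = 1912: (p + p//4 - p//100 + p//400) mod 7 = (1912 + 478 - 19 + 4) mod 7 = 2375 mod 7 = 2 -> Wednesday (Mon=0 ... Sun=6)
Day of year: 80; offset = 79
Weekday index = (2 + 79) mod 7 = 4 -> Friday
Weekend days: Saturday, Sunday

No


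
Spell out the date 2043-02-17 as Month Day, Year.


ISO 2043-02-17 parses as year=2043, month=02, day=17
Month 2 -> February

February 17, 2043


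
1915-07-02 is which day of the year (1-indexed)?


Date: July 2, 1915
Days in months 1 through 6: 181
Plus 2 days in July

Day of year: 183


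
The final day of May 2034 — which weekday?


May 2034 has 31 days
Anchor: Jan 1, 2034. With p = 2034 - 1 = 2033: (p + p//4 - p//100 + p//400) mod 7 = (2033 + 508 - 20 + 5) mod 7 = 2526 mod 7 = 6 -> Sunday (Mon=0 ... Sun=6)
Days before May (Jan-Apr): 120; May 1 index = (6 + 120) mod 7 = 0 -> Monday
Last day offset: 31 - 1 = 30 days
Weekday index = (0 + 30) mod 7 = 2

Wednesday, May 31


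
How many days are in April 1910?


April 1910

30 days


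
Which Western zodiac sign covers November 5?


Date: November 5
Conventional tropical zodiac dates: Scorpio from October 23 onward; Sagittarius starts November 22
November 5 falls within the Scorpio range

Scorpio


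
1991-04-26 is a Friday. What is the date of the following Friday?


Current: Friday
Target: Friday
Days ahead: 7

Next Friday: 1991-05-03


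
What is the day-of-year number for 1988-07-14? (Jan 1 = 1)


Date: July 14, 1988
Days in months 1 through 6: 182
Plus 14 days in July

Day of year: 196


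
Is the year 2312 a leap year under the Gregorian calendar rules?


Gregorian leap year rule: divisible by 4, but not by 100, unless also by 400.
2312 is divisible by 4 but not 100 -> leap year

Yes


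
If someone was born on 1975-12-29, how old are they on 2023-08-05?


Birth: 1975-12-29
Reference: 2023-08-05
Year difference: 2023 - 1975 = 48
Birthday not yet reached in 2023, subtract 1

47 years old


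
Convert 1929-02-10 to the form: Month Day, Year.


ISO 1929-02-10 parses as year=1929, month=02, day=10
Month 2 -> February

February 10, 1929


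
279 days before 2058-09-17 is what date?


Start: 2058-09-17, subtract 279 days
Back 17 days from September 17 reaches August 31, 2058 -> 262 left
August 2058 has 31 days -> back to July 31, 2058 -> 231 left
July 2058 has 31 days -> back to June 30, 2058 -> 200 left
June 2058 has 30 days -> back to May 31, 2058 -> 170 left
May 2058 has 31 days -> back to April 30, 2058 -> 139 left
April 2058 has 30 days -> back to March 31, 2058 -> 109 left
March 2058 has 31 days -> back to February 28, 2058 -> 78 left
February 2058 has 28 days -> back to January 31, 2058 -> 50 left
January 2058 has 31 days -> back to December 31, 2057 -> 19 left
December 2057: 31 - 19 = 12 -> lands on December 12

Result: 2057-12-12


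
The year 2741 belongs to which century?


Century = (year - 1) // 100 + 1
= (2741 - 1) // 100 + 1
= 2740 // 100 + 1
= 27 + 1

28th century


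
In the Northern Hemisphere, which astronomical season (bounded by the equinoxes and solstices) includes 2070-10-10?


Date: October 10
Astronomical Autumn (approx.; exact equinox/solstice day varies by year): September 22 to December 20
October 10 falls within the Autumn window

Autumn


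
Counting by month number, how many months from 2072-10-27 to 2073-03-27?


From October 2072 to March 2073
1 year * 12 = 12 months, minus 7 months = 5

5 months


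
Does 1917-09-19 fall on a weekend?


Anchor: Jan 1, 1917. With p = 1917 - 1 = 1916: (p + p//4 - p//100 + p//400) mod 7 = (1916 + 479 - 19 + 4) mod 7 = 2380 mod 7 = 0 -> Monday (Mon=0 ... Sun=6)
Day of year: 262; offset = 261
Weekday index = (0 + 261) mod 7 = 2 -> Wednesday
Weekend days: Saturday, Sunday

No


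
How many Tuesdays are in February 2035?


February 2035 has 28 days
Anchor: Jan 1, 2035. With p = 2035 - 1 = 2034: (p + p//4 - p//100 + p//400) mod 7 = (2034 + 508 - 20 + 5) mod 7 = 2527 mod 7 = 0 -> Monday (Mon=0 ... Sun=6)
Days before February (Jan): 31; February 1 index = (0 + 31) mod 7 = 3 -> Thursday
First Tuesday is February 6
Tuesdays: 6, 13, 20, 27

4 Tuesdays


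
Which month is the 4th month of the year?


Month 4 of 12

April


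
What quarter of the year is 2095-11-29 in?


Month: November (month 11)
Q1: Jan-Mar, Q2: Apr-Jun, Q3: Jul-Sep, Q4: Oct-Dec

Q4


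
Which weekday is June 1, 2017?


Target: June 1, 2017
Anchor: Jan 1, 2017. With p = 2017 - 1 = 2016: (p + p//4 - p//100 + p//400) mod 7 = (2016 + 504 - 20 + 5) mod 7 = 2505 mod 7 = 6 -> Sunday (Mon=0 ... Sun=6)
Days before June (Jan-May): 151 days
Weekday index = (6 + 151) mod 7 = 3

Thursday


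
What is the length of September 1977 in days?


September 1977

30 days


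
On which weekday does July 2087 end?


July 2087 has 31 days
Anchor: Jan 1, 2087. With p = 2087 - 1 = 2086: (p + p//4 - p//100 + p//400) mod 7 = (2086 + 521 - 20 + 5) mod 7 = 2592 mod 7 = 2 -> Wednesday (Mon=0 ... Sun=6)
Days before July (Jan-Jun): 181; July 1 index = (2 + 181) mod 7 = 1 -> Tuesday
Last day offset: 31 - 1 = 30 days
Weekday index = (1 + 30) mod 7 = 3

Thursday, July 31


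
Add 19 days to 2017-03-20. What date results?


Start: 2017-03-20, add 19 days
March 2017 has 31 days: 31 - 20 = 11 days to March 31 -> 8 left
April 2017: 8 <= 30 -> lands on April 8

Result: 2017-04-08


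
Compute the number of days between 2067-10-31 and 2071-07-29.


From 2067-10-31 to 2071-07-29
2067-10-31: days before October = 31 + 28 + 31 + 30 + 31 + 30 + 31 + 31 + 30 = 273 (2067 is not a leap year); day of year = 273 + 31 = 304
2071-07-29: days before July = 31 + 28 + 31 + 30 + 31 + 30 = 181 (2071 is not a leap year); day of year = 181 + 29 = 210
Rest of 2067: 365 - 304 = 61
Full years 2068 (366), 2069 (365), 2070 (365): 1096
Total = 61 + 1096 + 210 = 1367

1367 days


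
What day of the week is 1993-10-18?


Date: October 18, 1993
Anchor: Jan 1, 1993. With p = 1993 - 1 = 1992: (p + p//4 - p//100 + p//400) mod 7 = (1992 + 498 - 19 + 4) mod 7 = 2475 mod 7 = 4 -> Friday (Mon=0 ... Sun=6)
Days before October (Jan-Sep): 273; offset = 273 + 18 - 1 = 290
Weekday index = (4 + 290) mod 7 = 0

Day of the week: Monday


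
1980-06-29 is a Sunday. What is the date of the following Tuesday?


Current: Sunday
Target: Tuesday
Days ahead: 2

Next Tuesday: 1980-07-01


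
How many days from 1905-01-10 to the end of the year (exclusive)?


Day of year: 10 of 365
Remaining = 365 - 10

355 days


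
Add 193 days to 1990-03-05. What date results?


Start: 1990-03-05, add 193 days
March 1990 has 31 days: 31 - 5 = 26 days to March 31 -> 167 left
April 1990 has 30 days -> 137 left
May 1990 has 31 days -> 106 left
June 1990 has 30 days -> 76 left
July 1990 has 31 days -> 45 left
August 1990 has 31 days -> 14 left
September 1990: 14 <= 30 -> lands on September 14

Result: 1990-09-14


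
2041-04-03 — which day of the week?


Date: April 3, 2041
Anchor: Jan 1, 2041. With p = 2041 - 1 = 2040: (p + p//4 - p//100 + p//400) mod 7 = (2040 + 510 - 20 + 5) mod 7 = 2535 mod 7 = 1 -> Tuesday (Mon=0 ... Sun=6)
Days before April (Jan-Mar): 90; offset = 90 + 3 - 1 = 92
Weekday index = (1 + 92) mod 7 = 2

Day of the week: Wednesday


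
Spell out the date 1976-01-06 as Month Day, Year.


ISO 1976-01-06 parses as year=1976, month=01, day=06
Month 1 -> January

January 6, 1976


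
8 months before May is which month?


May is month 5
5 - 8 = -3; wrap: -3 + 12 = 9

September


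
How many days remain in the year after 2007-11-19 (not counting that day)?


Day of year: 323 of 365
Remaining = 365 - 323

42 days


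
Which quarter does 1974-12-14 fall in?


Month: December (month 12)
Q1: Jan-Mar, Q2: Apr-Jun, Q3: Jul-Sep, Q4: Oct-Dec

Q4


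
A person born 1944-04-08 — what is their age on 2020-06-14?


Birth: 1944-04-08
Reference: 2020-06-14
Year difference: 2020 - 1944 = 76

76 years old


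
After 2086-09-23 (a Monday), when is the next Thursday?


Current: Monday
Target: Thursday
Days ahead: 3

Next Thursday: 2086-09-26


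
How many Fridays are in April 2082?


April 2082 has 30 days
Anchor: Jan 1, 2082. With p = 2082 - 1 = 2081: (p + p//4 - p//100 + p//400) mod 7 = (2081 + 520 - 20 + 5) mod 7 = 2586 mod 7 = 3 -> Thursday (Mon=0 ... Sun=6)
Days before April (Jan-Mar): 90; April 1 index = (3 + 90) mod 7 = 2 -> Wednesday
First Friday is April 3
Fridays: 3, 10, 17, 24

4 Fridays


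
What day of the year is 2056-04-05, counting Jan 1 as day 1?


Date: April 5, 2056
Days in months 1 through 3: 91
Plus 5 days in April

Day of year: 96


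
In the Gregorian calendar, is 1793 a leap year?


Gregorian leap year rule: divisible by 4, but not by 100, unless also by 400.
1793 is not divisible by 4 -> not a leap year

No


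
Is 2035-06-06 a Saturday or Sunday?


Anchor: Jan 1, 2035. With p = 2035 - 1 = 2034: (p + p//4 - p//100 + p//400) mod 7 = (2034 + 508 - 20 + 5) mod 7 = 2527 mod 7 = 0 -> Monday (Mon=0 ... Sun=6)
Day of year: 157; offset = 156
Weekday index = (0 + 156) mod 7 = 2 -> Wednesday
Weekend days: Saturday, Sunday

No


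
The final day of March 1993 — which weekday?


March 1993 has 31 days
Anchor: Jan 1, 1993. With p = 1993 - 1 = 1992: (p + p//4 - p//100 + p//400) mod 7 = (1992 + 498 - 19 + 4) mod 7 = 2475 mod 7 = 4 -> Friday (Mon=0 ... Sun=6)
Days before March (Jan-Feb): 59; March 1 index = (4 + 59) mod 7 = 0 -> Monday
Last day offset: 31 - 1 = 30 days
Weekday index = (0 + 30) mod 7 = 2

Wednesday, March 31


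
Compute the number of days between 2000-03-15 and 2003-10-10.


From 2000-03-15 to 2003-10-10
2000-03-15: days before March = 31 + 29 = 60 (2000 is a leap year); day of year = 60 + 15 = 75
2003-10-10: days before October = 31 + 28 + 31 + 30 + 31 + 30 + 31 + 31 + 30 = 273 (2003 is not a leap year); day of year = 273 + 10 = 283
Rest of 2000: 366 - 75 = 291
Full years 2001 (365), 2002 (365): 730
Total = 291 + 730 + 283 = 1304

1304 days


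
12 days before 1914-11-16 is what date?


Start: 1914-11-16, subtract 12 days
16 - 12 = 4 stays within November 1914

Result: 1914-11-04


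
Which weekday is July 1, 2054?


Target: July 1, 2054
Anchor: Jan 1, 2054. With p = 2054 - 1 = 2053: (p + p//4 - p//100 + p//400) mod 7 = (2053 + 513 - 20 + 5) mod 7 = 2551 mod 7 = 3 -> Thursday (Mon=0 ... Sun=6)
Days before July (Jan-Jun): 181 days
Weekday index = (3 + 181) mod 7 = 2

Wednesday


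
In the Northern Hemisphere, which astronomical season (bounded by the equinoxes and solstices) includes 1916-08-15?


Date: August 15
Astronomical Summer (approx.; exact equinox/solstice day varies by year): June 21 to September 21
August 15 falls within the Summer window

Summer


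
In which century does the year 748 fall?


Century = (year - 1) // 100 + 1
= (748 - 1) // 100 + 1
= 747 // 100 + 1
= 7 + 1

8th century


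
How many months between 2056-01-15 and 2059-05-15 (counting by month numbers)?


From January 2056 to May 2059
3 years * 12 = 36 months, plus 4 months = 40

40 months


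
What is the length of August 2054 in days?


August 2054

31 days


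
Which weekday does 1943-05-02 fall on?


Date: May 2, 1943
Anchor: Jan 1, 1943. With p = 1943 - 1 = 1942: (p + p//4 - p//100 + p//400) mod 7 = (1942 + 485 - 19 + 4) mod 7 = 2412 mod 7 = 4 -> Friday (Mon=0 ... Sun=6)
Days before May (Jan-Apr): 120; offset = 120 + 2 - 1 = 121
Weekday index = (4 + 121) mod 7 = 6

Day of the week: Sunday


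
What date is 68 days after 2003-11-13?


Start: 2003-11-13, add 68 days
November 2003 has 30 days: 30 - 13 = 17 days to November 30 -> 51 left
December 2003 has 31 days -> 20 left
January 2004: 20 <= 31 -> lands on January 20

Result: 2004-01-20


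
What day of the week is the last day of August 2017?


August 2017 has 31 days
Anchor: Jan 1, 2017. With p = 2017 - 1 = 2016: (p + p//4 - p//100 + p//400) mod 7 = (2016 + 504 - 20 + 5) mod 7 = 2505 mod 7 = 6 -> Sunday (Mon=0 ... Sun=6)
Days before August (Jan-Jul): 212; August 1 index = (6 + 212) mod 7 = 1 -> Tuesday
Last day offset: 31 - 1 = 30 days
Weekday index = (1 + 30) mod 7 = 3

Thursday, August 31


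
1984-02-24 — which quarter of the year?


Month: February (month 2)
Q1: Jan-Mar, Q2: Apr-Jun, Q3: Jul-Sep, Q4: Oct-Dec

Q1


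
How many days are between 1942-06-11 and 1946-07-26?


From 1942-06-11 to 1946-07-26
1942-06-11: days before June = 31 + 28 + 31 + 30 + 31 = 151 (1942 is not a leap year); day of year = 151 + 11 = 162
1946-07-26: days before July = 31 + 28 + 31 + 30 + 31 + 30 = 181 (1946 is not a leap year); day of year = 181 + 26 = 207
Rest of 1942: 365 - 162 = 203
Full years 1943 (365), 1944 (366), 1945 (365): 1096
Total = 203 + 1096 + 207 = 1506

1506 days


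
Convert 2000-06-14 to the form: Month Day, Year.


ISO 2000-06-14 parses as year=2000, month=06, day=14
Month 6 -> June

June 14, 2000


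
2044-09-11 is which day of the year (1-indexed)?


Date: September 11, 2044
Days in months 1 through 8: 244
Plus 11 days in September

Day of year: 255


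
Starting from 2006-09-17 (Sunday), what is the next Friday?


Current: Sunday
Target: Friday
Days ahead: 5

Next Friday: 2006-09-22


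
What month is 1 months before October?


October is month 10
10 - 1 = 9

September


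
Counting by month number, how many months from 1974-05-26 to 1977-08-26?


From May 1974 to August 1977
3 years * 12 = 36 months, plus 3 months = 39

39 months


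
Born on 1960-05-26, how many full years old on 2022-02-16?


Birth: 1960-05-26
Reference: 2022-02-16
Year difference: 2022 - 1960 = 62
Birthday not yet reached in 2022, subtract 1

61 years old


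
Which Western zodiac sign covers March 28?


Date: March 28
Conventional tropical zodiac dates: Aries from March 21 onward; Taurus starts April 20
March 28 falls within the Aries range

Aries


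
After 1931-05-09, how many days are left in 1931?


Day of year: 129 of 365
Remaining = 365 - 129

236 days


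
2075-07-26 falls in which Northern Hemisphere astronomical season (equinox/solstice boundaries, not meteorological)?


Date: July 26
Astronomical Summer (approx.; exact equinox/solstice day varies by year): June 21 to September 21
July 26 falls within the Summer window

Summer


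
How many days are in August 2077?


August 2077

31 days


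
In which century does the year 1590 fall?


Century = (year - 1) // 100 + 1
= (1590 - 1) // 100 + 1
= 1589 // 100 + 1
= 15 + 1

16th century


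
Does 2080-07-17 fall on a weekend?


Anchor: Jan 1, 2080. With p = 2080 - 1 = 2079: (p + p//4 - p//100 + p//400) mod 7 = (2079 + 519 - 20 + 5) mod 7 = 2583 mod 7 = 0 -> Monday (Mon=0 ... Sun=6)
Day of year: 199; offset = 198
Weekday index = (0 + 198) mod 7 = 2 -> Wednesday
Weekend days: Saturday, Sunday

No


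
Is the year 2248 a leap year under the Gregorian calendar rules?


Gregorian leap year rule: divisible by 4, but not by 100, unless also by 400.
2248 is divisible by 4 but not 100 -> leap year

Yes


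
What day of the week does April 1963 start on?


Target: April 1, 1963
Anchor: Jan 1, 1963. With p = 1963 - 1 = 1962: (p + p//4 - p//100 + p//400) mod 7 = (1962 + 490 - 19 + 4) mod 7 = 2437 mod 7 = 1 -> Tuesday (Mon=0 ... Sun=6)
Days before April (Jan-Mar): 90 days
Weekday index = (1 + 90) mod 7 = 0

Monday


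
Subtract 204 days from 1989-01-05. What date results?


Start: 1989-01-05, subtract 204 days
Back 5 days from January 5 reaches December 31, 1988 -> 199 left
December 1988 has 31 days -> back to November 30, 1988 -> 168 left
November 1988 has 30 days -> back to October 31, 1988 -> 138 left
October 1988 has 31 days -> back to September 30, 1988 -> 107 left
September 1988 has 30 days -> back to August 31, 1988 -> 77 left
August 1988 has 31 days -> back to July 31, 1988 -> 46 left
July 1988 has 31 days -> back to June 30, 1988 -> 15 left
June 1988: 30 - 15 = 15 -> lands on June 15

Result: 1988-06-15


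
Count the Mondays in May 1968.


May 1968 has 31 days
Anchor: Jan 1, 1968. With p = 1968 - 1 = 1967: (p + p//4 - p//100 + p//400) mod 7 = (1967 + 491 - 19 + 4) mod 7 = 2443 mod 7 = 0 -> Monday (Mon=0 ... Sun=6)
Days before May (Jan-Apr): 121; May 1 index = (0 + 121) mod 7 = 2 -> Wednesday
First Monday is May 6
Mondays: 6, 13, 20, 27

4 Mondays


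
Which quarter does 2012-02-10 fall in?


Month: February (month 2)
Q1: Jan-Mar, Q2: Apr-Jun, Q3: Jul-Sep, Q4: Oct-Dec

Q1


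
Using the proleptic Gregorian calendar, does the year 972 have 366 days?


Gregorian leap year rule: divisible by 4, but not by 100, unless also by 400.
972 is divisible by 4 but not 100 -> leap year

Yes


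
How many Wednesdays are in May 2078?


May 2078 has 31 days
Anchor: Jan 1, 2078. With p = 2078 - 1 = 2077: (p + p//4 - p//100 + p//400) mod 7 = (2077 + 519 - 20 + 5) mod 7 = 2581 mod 7 = 5 -> Saturday (Mon=0 ... Sun=6)
Days before May (Jan-Apr): 120; May 1 index = (5 + 120) mod 7 = 6 -> Sunday
First Wednesday is May 4
Wednesdays: 4, 11, 18, 25

4 Wednesdays


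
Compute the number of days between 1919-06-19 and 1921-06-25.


From 1919-06-19 to 1921-06-25
1919-06-19: days before June = 31 + 28 + 31 + 30 + 31 = 151 (1919 is not a leap year); day of year = 151 + 19 = 170
1921-06-25: days before June = 31 + 28 + 31 + 30 + 31 = 151 (1921 is not a leap year); day of year = 151 + 25 = 176
Rest of 1919: 365 - 170 = 195
Full years 1920 (366): 366
Total = 195 + 366 + 176 = 737

737 days


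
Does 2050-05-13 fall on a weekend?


Anchor: Jan 1, 2050. With p = 2050 - 1 = 2049: (p + p//4 - p//100 + p//400) mod 7 = (2049 + 512 - 20 + 5) mod 7 = 2546 mod 7 = 5 -> Saturday (Mon=0 ... Sun=6)
Day of year: 133; offset = 132
Weekday index = (5 + 132) mod 7 = 4 -> Friday
Weekend days: Saturday, Sunday

No


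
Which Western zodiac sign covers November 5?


Date: November 5
Conventional tropical zodiac dates: Scorpio from October 23 onward; Sagittarius starts November 22
November 5 falls within the Scorpio range

Scorpio


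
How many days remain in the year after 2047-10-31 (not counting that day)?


Day of year: 304 of 365
Remaining = 365 - 304

61 days


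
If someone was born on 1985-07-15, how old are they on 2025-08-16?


Birth: 1985-07-15
Reference: 2025-08-16
Year difference: 2025 - 1985 = 40

40 years old


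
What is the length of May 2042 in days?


May 2042

31 days


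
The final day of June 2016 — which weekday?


June 2016 has 30 days
Anchor: Jan 1, 2016. With p = 2016 - 1 = 2015: (p + p//4 - p//100 + p//400) mod 7 = (2015 + 503 - 20 + 5) mod 7 = 2503 mod 7 = 4 -> Friday (Mon=0 ... Sun=6)
Days before June (Jan-May): 152; June 1 index = (4 + 152) mod 7 = 2 -> Wednesday
Last day offset: 30 - 1 = 29 days
Weekday index = (2 + 29) mod 7 = 3

Thursday, June 30


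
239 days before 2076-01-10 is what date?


Start: 2076-01-10, subtract 239 days
Back 10 days from January 10 reaches December 31, 2075 -> 229 left
December 2075 has 31 days -> back to November 30, 2075 -> 198 left
November 2075 has 30 days -> back to October 31, 2075 -> 168 left
October 2075 has 31 days -> back to September 30, 2075 -> 137 left
September 2075 has 30 days -> back to August 31, 2075 -> 107 left
August 2075 has 31 days -> back to July 31, 2075 -> 76 left
July 2075 has 31 days -> back to June 30, 2075 -> 45 left
June 2075 has 30 days -> back to May 31, 2075 -> 15 left
May 2075: 31 - 15 = 16 -> lands on May 16

Result: 2075-05-16


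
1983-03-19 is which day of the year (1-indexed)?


Date: March 19, 1983
Days in months 1 through 2: 59
Plus 19 days in March

Day of year: 78


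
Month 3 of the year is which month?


Month 3 of 12

March


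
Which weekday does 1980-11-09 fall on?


Date: November 9, 1980
Anchor: Jan 1, 1980. With p = 1980 - 1 = 1979: (p + p//4 - p//100 + p//400) mod 7 = (1979 + 494 - 19 + 4) mod 7 = 2458 mod 7 = 1 -> Tuesday (Mon=0 ... Sun=6)
Days before November (Jan-Oct): 305; offset = 305 + 9 - 1 = 313
Weekday index = (1 + 313) mod 7 = 6

Day of the week: Sunday


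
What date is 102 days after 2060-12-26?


Start: 2060-12-26, add 102 days
December 2060 has 31 days: 31 - 26 = 5 days to December 31 -> 97 left
January 2061 has 31 days -> 66 left
February 2061 has 28 days -> 38 left
March 2061 has 31 days -> 7 left
April 2061: 7 <= 30 -> lands on April 7

Result: 2061-04-07


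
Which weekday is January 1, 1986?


Target: January 1, 1986
Anchor: Jan 1, 1986. With p = 1986 - 1 = 1985: (p + p//4 - p//100 + p//400) mod 7 = (1985 + 496 - 19 + 4) mod 7 = 2466 mod 7 = 2 -> Wednesday (Mon=0 ... Sun=6)
Offset from anchor: 0 days
Weekday index = (2 + 0) mod 7 = 2

Wednesday


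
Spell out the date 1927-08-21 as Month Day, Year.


ISO 1927-08-21 parses as year=1927, month=08, day=21
Month 8 -> August

August 21, 1927


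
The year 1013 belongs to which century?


Century = (year - 1) // 100 + 1
= (1013 - 1) // 100 + 1
= 1012 // 100 + 1
= 10 + 1

11th century


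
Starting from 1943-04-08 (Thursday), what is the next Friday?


Current: Thursday
Target: Friday
Days ahead: 1

Next Friday: 1943-04-09


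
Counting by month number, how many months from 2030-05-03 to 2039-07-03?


From May 2030 to July 2039
9 years * 12 = 108 months, plus 2 months = 110

110 months


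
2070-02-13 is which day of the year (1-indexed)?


Date: February 13, 2070
Days in months 1 through 1: 31
Plus 13 days in February

Day of year: 44


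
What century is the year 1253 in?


Century = (year - 1) // 100 + 1
= (1253 - 1) // 100 + 1
= 1252 // 100 + 1
= 12 + 1

13th century


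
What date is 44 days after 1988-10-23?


Start: 1988-10-23, add 44 days
October 1988 has 31 days: 31 - 23 = 8 days to October 31 -> 36 left
November 1988 has 30 days -> 6 left
December 1988: 6 <= 31 -> lands on December 6

Result: 1988-12-06


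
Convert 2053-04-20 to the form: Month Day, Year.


ISO 2053-04-20 parses as year=2053, month=04, day=20
Month 4 -> April

April 20, 2053


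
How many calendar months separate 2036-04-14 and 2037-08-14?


From April 2036 to August 2037
1 year * 12 = 12 months, plus 4 months = 16

16 months


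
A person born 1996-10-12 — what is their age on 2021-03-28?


Birth: 1996-10-12
Reference: 2021-03-28
Year difference: 2021 - 1996 = 25
Birthday not yet reached in 2021, subtract 1

24 years old


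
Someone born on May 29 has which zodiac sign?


Date: May 29
Conventional tropical zodiac dates: Gemini from May 21 onward; Cancer starts June 21
May 29 falls within the Gemini range

Gemini


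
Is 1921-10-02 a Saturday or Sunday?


Anchor: Jan 1, 1921. With p = 1921 - 1 = 1920: (p + p//4 - p//100 + p//400) mod 7 = (1920 + 480 - 19 + 4) mod 7 = 2385 mod 7 = 5 -> Saturday (Mon=0 ... Sun=6)
Day of year: 275; offset = 274
Weekday index = (5 + 274) mod 7 = 6 -> Sunday
Weekend days: Saturday, Sunday

Yes


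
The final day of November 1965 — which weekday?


November 1965 has 30 days
Anchor: Jan 1, 1965. With p = 1965 - 1 = 1964: (p + p//4 - p//100 + p//400) mod 7 = (1964 + 491 - 19 + 4) mod 7 = 2440 mod 7 = 4 -> Friday (Mon=0 ... Sun=6)
Days before November (Jan-Oct): 304; November 1 index = (4 + 304) mod 7 = 0 -> Monday
Last day offset: 30 - 1 = 29 days
Weekday index = (0 + 29) mod 7 = 1

Tuesday, November 30


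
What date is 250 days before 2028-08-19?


Start: 2028-08-19, subtract 250 days
Back 19 days from August 19 reaches July 31, 2028 -> 231 left
July 2028 has 31 days -> back to June 30, 2028 -> 200 left
June 2028 has 30 days -> back to May 31, 2028 -> 170 left
May 2028 has 31 days -> back to April 30, 2028 -> 139 left
April 2028 has 30 days -> back to March 31, 2028 -> 109 left
March 2028 has 31 days -> back to February 29, 2028 -> 78 left
February 2028 has 29 days -> back to January 31, 2028 -> 49 left
January 2028 has 31 days -> back to December 31, 2027 -> 18 left
December 2027: 31 - 18 = 13 -> lands on December 13

Result: 2027-12-13
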